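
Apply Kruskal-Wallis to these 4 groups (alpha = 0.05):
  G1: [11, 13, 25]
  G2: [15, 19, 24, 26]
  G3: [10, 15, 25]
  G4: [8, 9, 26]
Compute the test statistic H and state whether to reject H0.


Step 1: Combine all N = 13 observations and assign midranks.
sorted (value, group, rank): (8,G4,1), (9,G4,2), (10,G3,3), (11,G1,4), (13,G1,5), (15,G2,6.5), (15,G3,6.5), (19,G2,8), (24,G2,9), (25,G1,10.5), (25,G3,10.5), (26,G2,12.5), (26,G4,12.5)
Step 2: Sum ranks within each group.
R_1 = 19.5 (n_1 = 3)
R_2 = 36 (n_2 = 4)
R_3 = 20 (n_3 = 3)
R_4 = 15.5 (n_4 = 3)
Step 3: H = 12/(N(N+1)) * sum(R_i^2/n_i) - 3(N+1)
     = 12/(13*14) * (19.5^2/3 + 36^2/4 + 20^2/3 + 15.5^2/3) - 3*14
     = 0.065934 * 664.167 - 42
     = 1.791209.
Step 4: Ties present; correction factor C = 1 - 18/(13^3 - 13) = 0.991758. Corrected H = 1.791209 / 0.991758 = 1.806094.
Step 5: Under H0, H ~ chi^2(3); p-value = 0.613610.
Step 6: alpha = 0.05. fail to reject H0.

H = 1.8061, df = 3, p = 0.613610, fail to reject H0.


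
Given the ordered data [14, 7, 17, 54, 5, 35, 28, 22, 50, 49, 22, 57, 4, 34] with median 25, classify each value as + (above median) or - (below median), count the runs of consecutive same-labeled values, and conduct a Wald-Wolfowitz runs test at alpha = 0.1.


Step 1: Compute median = 25; label A = above, B = below.
Labels in order: BBBABAABAABABA  (n_A = 7, n_B = 7)
Step 2: Count runs R = 10.
Step 3: Under H0 (random ordering), E[R] = 2*n_A*n_B/(n_A+n_B) + 1 = 2*7*7/14 + 1 = 8.0000.
        Var[R] = 2*n_A*n_B*(2*n_A*n_B - n_A - n_B) / ((n_A+n_B)^2 * (n_A+n_B-1)) = 8232/2548 = 3.2308.
        SD[R] = 1.7974.
Step 4: Continuity-corrected z = (R - 0.5 - E[R]) / SD[R] = (10 - 0.5 - 8.0000) / 1.7974 = 0.8345.
Step 5: Two-sided p-value via normal approximation = 2*(1 - Phi(|z|)) = 0.403986.
Step 6: alpha = 0.1. fail to reject H0.

R = 10, z = 0.8345, p = 0.403986, fail to reject H0.


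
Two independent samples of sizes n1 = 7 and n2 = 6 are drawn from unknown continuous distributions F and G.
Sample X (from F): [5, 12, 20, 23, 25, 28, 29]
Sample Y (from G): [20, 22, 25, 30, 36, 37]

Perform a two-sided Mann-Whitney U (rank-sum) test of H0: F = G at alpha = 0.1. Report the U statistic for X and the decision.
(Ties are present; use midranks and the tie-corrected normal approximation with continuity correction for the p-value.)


Step 1: Combine and sort all 13 observations; assign midranks.
sorted (value, group): (5,X), (12,X), (20,X), (20,Y), (22,Y), (23,X), (25,X), (25,Y), (28,X), (29,X), (30,Y), (36,Y), (37,Y)
ranks: 5->1, 12->2, 20->3.5, 20->3.5, 22->5, 23->6, 25->7.5, 25->7.5, 28->9, 29->10, 30->11, 36->12, 37->13
Step 2: Rank sum for X: R1 = 1 + 2 + 3.5 + 6 + 7.5 + 9 + 10 = 39.
Step 3: U_X = R1 - n1(n1+1)/2 = 39 - 7*8/2 = 39 - 28 = 11.
       U_Y = n1*n2 - U_X = 42 - 11 = 31.
Step 4: Ties are present, so use the tie-corrected normal approximation (with continuity correction) for the p-value.
Step 5: p-value = 0.173549; compare to alpha = 0.1. fail to reject H0.

U_X = 11, p = 0.173549, fail to reject H0 at alpha = 0.1.


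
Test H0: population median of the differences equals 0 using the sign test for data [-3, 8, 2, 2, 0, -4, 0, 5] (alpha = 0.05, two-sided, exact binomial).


Step 1: Discard zero differences. Original n = 8; n_eff = number of nonzero differences = 6.
Nonzero differences (with sign): -3, +8, +2, +2, -4, +5
Step 2: Count signs: positive = 4, negative = 2.
Step 3: Under H0: P(positive) = 0.5, so the number of positives S ~ Bin(6, 0.5).
Step 4: Two-sided exact p-value = sum of Bin(6,0.5) probabilities at or below the observed probability = 0.687500.
Step 5: alpha = 0.05. fail to reject H0.

n_eff = 6, pos = 4, neg = 2, p = 0.687500, fail to reject H0.


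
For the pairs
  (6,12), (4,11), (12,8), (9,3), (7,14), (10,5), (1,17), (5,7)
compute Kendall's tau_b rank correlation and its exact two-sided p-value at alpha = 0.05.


Step 1: Enumerate the 28 unordered pairs (i,j) with i<j and classify each by sign(x_j-x_i) * sign(y_j-y_i).
  (1,2):dx=-2,dy=-1->C; (1,3):dx=+6,dy=-4->D; (1,4):dx=+3,dy=-9->D; (1,5):dx=+1,dy=+2->C
  (1,6):dx=+4,dy=-7->D; (1,7):dx=-5,dy=+5->D; (1,8):dx=-1,dy=-5->C; (2,3):dx=+8,dy=-3->D
  (2,4):dx=+5,dy=-8->D; (2,5):dx=+3,dy=+3->C; (2,6):dx=+6,dy=-6->D; (2,7):dx=-3,dy=+6->D
  (2,8):dx=+1,dy=-4->D; (3,4):dx=-3,dy=-5->C; (3,5):dx=-5,dy=+6->D; (3,6):dx=-2,dy=-3->C
  (3,7):dx=-11,dy=+9->D; (3,8):dx=-7,dy=-1->C; (4,5):dx=-2,dy=+11->D; (4,6):dx=+1,dy=+2->C
  (4,7):dx=-8,dy=+14->D; (4,8):dx=-4,dy=+4->D; (5,6):dx=+3,dy=-9->D; (5,7):dx=-6,dy=+3->D
  (5,8):dx=-2,dy=-7->C; (6,7):dx=-9,dy=+12->D; (6,8):dx=-5,dy=+2->D; (7,8):dx=+4,dy=-10->D
Step 2: C = 9, D = 19, total pairs = 28.
Step 3: tau = (C - D)/(n(n-1)/2) = (9 - 19)/28 = -0.357143.
Step 4: Exact two-sided p-value (enumerate n! = 40320 permutations of y under H0): p = 0.275099.
Step 5: alpha = 0.05. fail to reject H0.

tau_b = -0.3571 (C=9, D=19), p = 0.275099, fail to reject H0.


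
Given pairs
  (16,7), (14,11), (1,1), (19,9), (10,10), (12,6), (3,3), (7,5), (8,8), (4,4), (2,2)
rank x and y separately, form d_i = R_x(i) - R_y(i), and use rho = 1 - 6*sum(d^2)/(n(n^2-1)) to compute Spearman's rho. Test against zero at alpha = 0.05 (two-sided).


Step 1: Rank x and y separately (midranks; no ties here).
rank(x): 16->10, 14->9, 1->1, 19->11, 10->7, 12->8, 3->3, 7->5, 8->6, 4->4, 2->2
rank(y): 7->7, 11->11, 1->1, 9->9, 10->10, 6->6, 3->3, 5->5, 8->8, 4->4, 2->2
Step 2: d_i = R_x(i) - R_y(i); compute d_i^2.
  (10-7)^2=9, (9-11)^2=4, (1-1)^2=0, (11-9)^2=4, (7-10)^2=9, (8-6)^2=4, (3-3)^2=0, (5-5)^2=0, (6-8)^2=4, (4-4)^2=0, (2-2)^2=0
sum(d^2) = 34.
Step 3: rho = 1 - 6*34 / (11*(11^2 - 1)) = 1 - 204/1320 = 0.845455.
Step 4: Under H0, t = rho * sqrt((n-2)/(1-rho^2)) = 4.7493 ~ t(9).
Step 5: Two-sided p-value from the t-distribution with 9 df = 0.001045.
Step 6: alpha = 0.05. reject H0.

rho = 0.8455, p = 0.001045, reject H0 at alpha = 0.05.


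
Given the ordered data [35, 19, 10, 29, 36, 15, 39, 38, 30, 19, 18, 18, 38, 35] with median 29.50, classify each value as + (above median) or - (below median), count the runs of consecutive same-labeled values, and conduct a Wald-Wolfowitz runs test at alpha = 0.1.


Step 1: Compute median = 29.50; label A = above, B = below.
Labels in order: ABBBABAAABBBAA  (n_A = 7, n_B = 7)
Step 2: Count runs R = 7.
Step 3: Under H0 (random ordering), E[R] = 2*n_A*n_B/(n_A+n_B) + 1 = 2*7*7/14 + 1 = 8.0000.
        Var[R] = 2*n_A*n_B*(2*n_A*n_B - n_A - n_B) / ((n_A+n_B)^2 * (n_A+n_B-1)) = 8232/2548 = 3.2308.
        SD[R] = 1.7974.
Step 4: Continuity-corrected z = (R + 0.5 - E[R]) / SD[R] = (7 + 0.5 - 8.0000) / 1.7974 = -0.2782.
Step 5: Two-sided p-value via normal approximation = 2*(1 - Phi(|z|)) = 0.780879.
Step 6: alpha = 0.1. fail to reject H0.

R = 7, z = -0.2782, p = 0.780879, fail to reject H0.


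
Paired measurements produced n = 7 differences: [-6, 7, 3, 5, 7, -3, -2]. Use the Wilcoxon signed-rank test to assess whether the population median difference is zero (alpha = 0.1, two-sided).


Step 1: Drop any zero differences (none here) and take |d_i|.
|d| = [6, 7, 3, 5, 7, 3, 2]
Step 2: Midrank |d_i| (ties get averaged ranks).
ranks: |6|->5, |7|->6.5, |3|->2.5, |5|->4, |7|->6.5, |3|->2.5, |2|->1
Step 3: Attach original signs; sum ranks with positive sign and with negative sign.
W+ = 6.5 + 2.5 + 4 + 6.5 = 19.5
W- = 5 + 2.5 + 1 = 8.5
(Check: W+ + W- = 28 should equal n(n+1)/2 = 28.)
Step 4: Test statistic W = min(W+, W-) = 8.5.
Step 5: Ties in |d|, so use the tie-corrected normal approximation.
        E[W] = n(n+1)/4 = 7*8/4 = 14.
        Tie groups: |d|=3 (t=2), |d|=7 (t=2); sum(t^3 - t) = 12.
        Var[W] = n(n+1)(2n+1)/24 - sum(t^3-t)/48 = 840/24 - 12/48 = 34.75.
        z = (W - E[W]) / sqrt(Var[W]) = (8.5 - 14) / 5.8949 = -0.9330.
        Two-sided p = 2*Phi(z) = 0.350816.
Step 6: alpha = 0.1. fail to reject H0.

W+ = 19.5, W- = 8.5, W = min = 8.5, p = 0.350816, fail to reject H0.


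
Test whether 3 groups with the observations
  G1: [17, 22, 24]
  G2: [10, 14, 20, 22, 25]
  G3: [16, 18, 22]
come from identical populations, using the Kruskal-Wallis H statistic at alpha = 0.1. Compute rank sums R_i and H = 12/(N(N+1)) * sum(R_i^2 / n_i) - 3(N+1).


Step 1: Combine all N = 11 observations and assign midranks.
sorted (value, group, rank): (10,G2,1), (14,G2,2), (16,G3,3), (17,G1,4), (18,G3,5), (20,G2,6), (22,G1,8), (22,G2,8), (22,G3,8), (24,G1,10), (25,G2,11)
Step 2: Sum ranks within each group.
R_1 = 22 (n_1 = 3)
R_2 = 28 (n_2 = 5)
R_3 = 16 (n_3 = 3)
Step 3: H = 12/(N(N+1)) * sum(R_i^2/n_i) - 3(N+1)
     = 12/(11*12) * (22^2/3 + 28^2/5 + 16^2/3) - 3*12
     = 0.090909 * 403.467 - 36
     = 0.678788.
Step 4: Ties present; correction factor C = 1 - 24/(11^3 - 11) = 0.981818. Corrected H = 0.678788 / 0.981818 = 0.691358.
Step 5: Under H0, H ~ chi^2(2); p-value = 0.707740.
Step 6: alpha = 0.1. fail to reject H0.

H = 0.6914, df = 2, p = 0.707740, fail to reject H0.


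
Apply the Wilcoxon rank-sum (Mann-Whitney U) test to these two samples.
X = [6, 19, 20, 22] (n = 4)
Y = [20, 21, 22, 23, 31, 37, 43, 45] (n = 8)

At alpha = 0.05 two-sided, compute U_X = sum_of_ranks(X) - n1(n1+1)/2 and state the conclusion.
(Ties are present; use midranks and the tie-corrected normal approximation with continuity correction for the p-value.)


Step 1: Combine and sort all 12 observations; assign midranks.
sorted (value, group): (6,X), (19,X), (20,X), (20,Y), (21,Y), (22,X), (22,Y), (23,Y), (31,Y), (37,Y), (43,Y), (45,Y)
ranks: 6->1, 19->2, 20->3.5, 20->3.5, 21->5, 22->6.5, 22->6.5, 23->8, 31->9, 37->10, 43->11, 45->12
Step 2: Rank sum for X: R1 = 1 + 2 + 3.5 + 6.5 = 13.
Step 3: U_X = R1 - n1(n1+1)/2 = 13 - 4*5/2 = 13 - 10 = 3.
       U_Y = n1*n2 - U_X = 32 - 3 = 29.
Step 4: Ties are present, so use the tie-corrected normal approximation (with continuity correction) for the p-value.
Step 5: p-value = 0.033132; compare to alpha = 0.05. reject H0.

U_X = 3, p = 0.033132, reject H0 at alpha = 0.05.


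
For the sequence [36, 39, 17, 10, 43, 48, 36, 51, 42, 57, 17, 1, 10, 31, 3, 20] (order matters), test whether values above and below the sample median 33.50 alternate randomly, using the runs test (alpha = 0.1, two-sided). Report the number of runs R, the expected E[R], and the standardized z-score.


Step 1: Compute median = 33.50; label A = above, B = below.
Labels in order: AABBAAAAAABBBBBB  (n_A = 8, n_B = 8)
Step 2: Count runs R = 4.
Step 3: Under H0 (random ordering), E[R] = 2*n_A*n_B/(n_A+n_B) + 1 = 2*8*8/16 + 1 = 9.0000.
        Var[R] = 2*n_A*n_B*(2*n_A*n_B - n_A - n_B) / ((n_A+n_B)^2 * (n_A+n_B-1)) = 14336/3840 = 3.7333.
        SD[R] = 1.9322.
Step 4: Continuity-corrected z = (R + 0.5 - E[R]) / SD[R] = (4 + 0.5 - 9.0000) / 1.9322 = -2.3290.
Step 5: Two-sided p-value via normal approximation = 2*(1 - Phi(|z|)) = 0.019861.
Step 6: alpha = 0.1. reject H0.

R = 4, z = -2.3290, p = 0.019861, reject H0.


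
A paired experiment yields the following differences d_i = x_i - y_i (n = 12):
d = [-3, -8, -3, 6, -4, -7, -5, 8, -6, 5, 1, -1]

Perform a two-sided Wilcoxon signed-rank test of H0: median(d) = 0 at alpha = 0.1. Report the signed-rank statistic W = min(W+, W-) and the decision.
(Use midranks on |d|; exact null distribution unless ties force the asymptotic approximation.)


Step 1: Drop any zero differences (none here) and take |d_i|.
|d| = [3, 8, 3, 6, 4, 7, 5, 8, 6, 5, 1, 1]
Step 2: Midrank |d_i| (ties get averaged ranks).
ranks: |3|->3.5, |8|->11.5, |3|->3.5, |6|->8.5, |4|->5, |7|->10, |5|->6.5, |8|->11.5, |6|->8.5, |5|->6.5, |1|->1.5, |1|->1.5
Step 3: Attach original signs; sum ranks with positive sign and with negative sign.
W+ = 8.5 + 11.5 + 6.5 + 1.5 = 28
W- = 3.5 + 11.5 + 3.5 + 5 + 10 + 6.5 + 8.5 + 1.5 = 50
(Check: W+ + W- = 78 should equal n(n+1)/2 = 78.)
Step 4: Test statistic W = min(W+, W-) = 28.
Step 5: Ties in |d|, so use the tie-corrected normal approximation.
        E[W] = n(n+1)/4 = 12*13/4 = 39.
        Tie groups: |d|=1 (t=2), |d|=3 (t=2), |d|=5 (t=2), |d|=6 (t=2), |d|=8 (t=2); sum(t^3 - t) = 30.
        Var[W] = n(n+1)(2n+1)/24 - sum(t^3-t)/48 = 3900/24 - 30/48 = 161.875.
        z = (W - E[W]) / sqrt(Var[W]) = (28 - 39) / 12.7230 = -0.8646.
        Two-sided p = 2*Phi(z) = 0.387272.
Step 6: alpha = 0.1. fail to reject H0.

W+ = 28, W- = 50, W = min = 28, p = 0.387272, fail to reject H0.


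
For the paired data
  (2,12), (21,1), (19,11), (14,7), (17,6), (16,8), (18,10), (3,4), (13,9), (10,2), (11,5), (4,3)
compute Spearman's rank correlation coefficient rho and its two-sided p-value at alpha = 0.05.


Step 1: Rank x and y separately (midranks; no ties here).
rank(x): 2->1, 21->12, 19->11, 14->7, 17->9, 16->8, 18->10, 3->2, 13->6, 10->4, 11->5, 4->3
rank(y): 12->12, 1->1, 11->11, 7->7, 6->6, 8->8, 10->10, 4->4, 9->9, 2->2, 5->5, 3->3
Step 2: d_i = R_x(i) - R_y(i); compute d_i^2.
  (1-12)^2=121, (12-1)^2=121, (11-11)^2=0, (7-7)^2=0, (9-6)^2=9, (8-8)^2=0, (10-10)^2=0, (2-4)^2=4, (6-9)^2=9, (4-2)^2=4, (5-5)^2=0, (3-3)^2=0
sum(d^2) = 268.
Step 3: rho = 1 - 6*268 / (12*(12^2 - 1)) = 1 - 1608/1716 = 0.062937.
Step 4: Under H0, t = rho * sqrt((n-2)/(1-rho^2)) = 0.1994 ~ t(10).
Step 5: Two-sided p-value from the t-distribution with 10 df = 0.845931.
Step 6: alpha = 0.05. fail to reject H0.

rho = 0.0629, p = 0.845931, fail to reject H0 at alpha = 0.05.


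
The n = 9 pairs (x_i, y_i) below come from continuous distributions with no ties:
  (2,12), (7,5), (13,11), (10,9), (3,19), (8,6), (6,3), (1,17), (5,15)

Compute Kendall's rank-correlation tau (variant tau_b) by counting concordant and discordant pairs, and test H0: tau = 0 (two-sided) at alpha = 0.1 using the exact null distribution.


Step 1: Enumerate the 36 unordered pairs (i,j) with i<j and classify each by sign(x_j-x_i) * sign(y_j-y_i).
  (1,2):dx=+5,dy=-7->D; (1,3):dx=+11,dy=-1->D; (1,4):dx=+8,dy=-3->D; (1,5):dx=+1,dy=+7->C
  (1,6):dx=+6,dy=-6->D; (1,7):dx=+4,dy=-9->D; (1,8):dx=-1,dy=+5->D; (1,9):dx=+3,dy=+3->C
  (2,3):dx=+6,dy=+6->C; (2,4):dx=+3,dy=+4->C; (2,5):dx=-4,dy=+14->D; (2,6):dx=+1,dy=+1->C
  (2,7):dx=-1,dy=-2->C; (2,8):dx=-6,dy=+12->D; (2,9):dx=-2,dy=+10->D; (3,4):dx=-3,dy=-2->C
  (3,5):dx=-10,dy=+8->D; (3,6):dx=-5,dy=-5->C; (3,7):dx=-7,dy=-8->C; (3,8):dx=-12,dy=+6->D
  (3,9):dx=-8,dy=+4->D; (4,5):dx=-7,dy=+10->D; (4,6):dx=-2,dy=-3->C; (4,7):dx=-4,dy=-6->C
  (4,8):dx=-9,dy=+8->D; (4,9):dx=-5,dy=+6->D; (5,6):dx=+5,dy=-13->D; (5,7):dx=+3,dy=-16->D
  (5,8):dx=-2,dy=-2->C; (5,9):dx=+2,dy=-4->D; (6,7):dx=-2,dy=-3->C; (6,8):dx=-7,dy=+11->D
  (6,9):dx=-3,dy=+9->D; (7,8):dx=-5,dy=+14->D; (7,9):dx=-1,dy=+12->D; (8,9):dx=+4,dy=-2->D
Step 2: C = 13, D = 23, total pairs = 36.
Step 3: tau = (C - D)/(n(n-1)/2) = (13 - 23)/36 = -0.277778.
Step 4: Exact two-sided p-value (enumerate n! = 362880 permutations of y under H0): p = 0.358488.
Step 5: alpha = 0.1. fail to reject H0.

tau_b = -0.2778 (C=13, D=23), p = 0.358488, fail to reject H0.


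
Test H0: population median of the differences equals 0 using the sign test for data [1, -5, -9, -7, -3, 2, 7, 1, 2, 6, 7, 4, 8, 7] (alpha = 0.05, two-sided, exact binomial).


Step 1: Discard zero differences. Original n = 14; n_eff = number of nonzero differences = 14.
Nonzero differences (with sign): +1, -5, -9, -7, -3, +2, +7, +1, +2, +6, +7, +4, +8, +7
Step 2: Count signs: positive = 10, negative = 4.
Step 3: Under H0: P(positive) = 0.5, so the number of positives S ~ Bin(14, 0.5).
Step 4: Two-sided exact p-value = sum of Bin(14,0.5) probabilities at or below the observed probability = 0.179565.
Step 5: alpha = 0.05. fail to reject H0.

n_eff = 14, pos = 10, neg = 4, p = 0.179565, fail to reject H0.


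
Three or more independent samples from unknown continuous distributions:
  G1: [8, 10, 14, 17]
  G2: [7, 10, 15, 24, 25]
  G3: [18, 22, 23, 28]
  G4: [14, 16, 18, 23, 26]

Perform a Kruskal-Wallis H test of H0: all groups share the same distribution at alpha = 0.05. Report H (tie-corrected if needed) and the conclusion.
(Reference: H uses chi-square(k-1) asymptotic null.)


Step 1: Combine all N = 18 observations and assign midranks.
sorted (value, group, rank): (7,G2,1), (8,G1,2), (10,G1,3.5), (10,G2,3.5), (14,G1,5.5), (14,G4,5.5), (15,G2,7), (16,G4,8), (17,G1,9), (18,G3,10.5), (18,G4,10.5), (22,G3,12), (23,G3,13.5), (23,G4,13.5), (24,G2,15), (25,G2,16), (26,G4,17), (28,G3,18)
Step 2: Sum ranks within each group.
R_1 = 20 (n_1 = 4)
R_2 = 42.5 (n_2 = 5)
R_3 = 54 (n_3 = 4)
R_4 = 54.5 (n_4 = 5)
Step 3: H = 12/(N(N+1)) * sum(R_i^2/n_i) - 3(N+1)
     = 12/(18*19) * (20^2/4 + 42.5^2/5 + 54^2/4 + 54.5^2/5) - 3*19
     = 0.035088 * 1784.3 - 57
     = 5.607018.
Step 4: Ties present; correction factor C = 1 - 24/(18^3 - 18) = 0.995872. Corrected H = 5.607018 / 0.995872 = 5.630259.
Step 5: Under H0, H ~ chi^2(3); p-value = 0.131052.
Step 6: alpha = 0.05. fail to reject H0.

H = 5.6303, df = 3, p = 0.131052, fail to reject H0.


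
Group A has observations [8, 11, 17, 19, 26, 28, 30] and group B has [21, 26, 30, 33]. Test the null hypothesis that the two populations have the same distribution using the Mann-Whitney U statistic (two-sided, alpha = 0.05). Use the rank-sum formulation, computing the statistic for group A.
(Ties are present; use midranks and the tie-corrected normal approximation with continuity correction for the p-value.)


Step 1: Combine and sort all 11 observations; assign midranks.
sorted (value, group): (8,X), (11,X), (17,X), (19,X), (21,Y), (26,X), (26,Y), (28,X), (30,X), (30,Y), (33,Y)
ranks: 8->1, 11->2, 17->3, 19->4, 21->5, 26->6.5, 26->6.5, 28->8, 30->9.5, 30->9.5, 33->11
Step 2: Rank sum for X: R1 = 1 + 2 + 3 + 4 + 6.5 + 8 + 9.5 = 34.
Step 3: U_X = R1 - n1(n1+1)/2 = 34 - 7*8/2 = 34 - 28 = 6.
       U_Y = n1*n2 - U_X = 28 - 6 = 22.
Step 4: Ties are present, so use the tie-corrected normal approximation (with continuity correction) for the p-value.
Step 5: p-value = 0.154489; compare to alpha = 0.05. fail to reject H0.

U_X = 6, p = 0.154489, fail to reject H0 at alpha = 0.05.


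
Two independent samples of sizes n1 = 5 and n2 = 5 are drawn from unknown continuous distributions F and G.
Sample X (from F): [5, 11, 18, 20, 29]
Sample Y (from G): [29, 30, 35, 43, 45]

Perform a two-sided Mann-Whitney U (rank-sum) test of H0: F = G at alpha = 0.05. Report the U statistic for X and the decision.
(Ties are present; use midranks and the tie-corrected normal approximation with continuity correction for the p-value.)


Step 1: Combine and sort all 10 observations; assign midranks.
sorted (value, group): (5,X), (11,X), (18,X), (20,X), (29,X), (29,Y), (30,Y), (35,Y), (43,Y), (45,Y)
ranks: 5->1, 11->2, 18->3, 20->4, 29->5.5, 29->5.5, 30->7, 35->8, 43->9, 45->10
Step 2: Rank sum for X: R1 = 1 + 2 + 3 + 4 + 5.5 = 15.5.
Step 3: U_X = R1 - n1(n1+1)/2 = 15.5 - 5*6/2 = 15.5 - 15 = 0.5.
       U_Y = n1*n2 - U_X = 25 - 0.5 = 24.5.
Step 4: Ties are present, so use the tie-corrected normal approximation (with continuity correction) for the p-value.
Step 5: p-value = 0.015971; compare to alpha = 0.05. reject H0.

U_X = 0.5, p = 0.015971, reject H0 at alpha = 0.05.


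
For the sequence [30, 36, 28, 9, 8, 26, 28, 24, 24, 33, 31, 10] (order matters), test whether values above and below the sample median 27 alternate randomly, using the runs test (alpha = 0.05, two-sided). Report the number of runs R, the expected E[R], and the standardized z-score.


Step 1: Compute median = 27; label A = above, B = below.
Labels in order: AAABBBABBAAB  (n_A = 6, n_B = 6)
Step 2: Count runs R = 6.
Step 3: Under H0 (random ordering), E[R] = 2*n_A*n_B/(n_A+n_B) + 1 = 2*6*6/12 + 1 = 7.0000.
        Var[R] = 2*n_A*n_B*(2*n_A*n_B - n_A - n_B) / ((n_A+n_B)^2 * (n_A+n_B-1)) = 4320/1584 = 2.7273.
        SD[R] = 1.6514.
Step 4: Continuity-corrected z = (R + 0.5 - E[R]) / SD[R] = (6 + 0.5 - 7.0000) / 1.6514 = -0.3028.
Step 5: Two-sided p-value via normal approximation = 2*(1 - Phi(|z|)) = 0.762069.
Step 6: alpha = 0.05. fail to reject H0.

R = 6, z = -0.3028, p = 0.762069, fail to reject H0.


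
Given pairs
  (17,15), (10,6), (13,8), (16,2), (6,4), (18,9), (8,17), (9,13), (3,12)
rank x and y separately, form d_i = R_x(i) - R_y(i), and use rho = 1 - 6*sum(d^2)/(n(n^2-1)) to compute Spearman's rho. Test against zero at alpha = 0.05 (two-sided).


Step 1: Rank x and y separately (midranks; no ties here).
rank(x): 17->8, 10->5, 13->6, 16->7, 6->2, 18->9, 8->3, 9->4, 3->1
rank(y): 15->8, 6->3, 8->4, 2->1, 4->2, 9->5, 17->9, 13->7, 12->6
Step 2: d_i = R_x(i) - R_y(i); compute d_i^2.
  (8-8)^2=0, (5-3)^2=4, (6-4)^2=4, (7-1)^2=36, (2-2)^2=0, (9-5)^2=16, (3-9)^2=36, (4-7)^2=9, (1-6)^2=25
sum(d^2) = 130.
Step 3: rho = 1 - 6*130 / (9*(9^2 - 1)) = 1 - 780/720 = -0.083333.
Step 4: Under H0, t = rho * sqrt((n-2)/(1-rho^2)) = -0.2212 ~ t(7).
Step 5: Two-sided p-value from the t-distribution with 7 df = 0.831214.
Step 6: alpha = 0.05. fail to reject H0.

rho = -0.0833, p = 0.831214, fail to reject H0 at alpha = 0.05.


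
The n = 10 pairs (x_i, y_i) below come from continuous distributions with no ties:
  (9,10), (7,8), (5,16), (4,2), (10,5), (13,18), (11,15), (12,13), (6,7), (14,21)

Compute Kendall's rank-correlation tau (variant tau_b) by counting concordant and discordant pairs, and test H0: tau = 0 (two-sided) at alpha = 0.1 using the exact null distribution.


Step 1: Enumerate the 45 unordered pairs (i,j) with i<j and classify each by sign(x_j-x_i) * sign(y_j-y_i).
  (1,2):dx=-2,dy=-2->C; (1,3):dx=-4,dy=+6->D; (1,4):dx=-5,dy=-8->C; (1,5):dx=+1,dy=-5->D
  (1,6):dx=+4,dy=+8->C; (1,7):dx=+2,dy=+5->C; (1,8):dx=+3,dy=+3->C; (1,9):dx=-3,dy=-3->C
  (1,10):dx=+5,dy=+11->C; (2,3):dx=-2,dy=+8->D; (2,4):dx=-3,dy=-6->C; (2,5):dx=+3,dy=-3->D
  (2,6):dx=+6,dy=+10->C; (2,7):dx=+4,dy=+7->C; (2,8):dx=+5,dy=+5->C; (2,9):dx=-1,dy=-1->C
  (2,10):dx=+7,dy=+13->C; (3,4):dx=-1,dy=-14->C; (3,5):dx=+5,dy=-11->D; (3,6):dx=+8,dy=+2->C
  (3,7):dx=+6,dy=-1->D; (3,8):dx=+7,dy=-3->D; (3,9):dx=+1,dy=-9->D; (3,10):dx=+9,dy=+5->C
  (4,5):dx=+6,dy=+3->C; (4,6):dx=+9,dy=+16->C; (4,7):dx=+7,dy=+13->C; (4,8):dx=+8,dy=+11->C
  (4,9):dx=+2,dy=+5->C; (4,10):dx=+10,dy=+19->C; (5,6):dx=+3,dy=+13->C; (5,7):dx=+1,dy=+10->C
  (5,8):dx=+2,dy=+8->C; (5,9):dx=-4,dy=+2->D; (5,10):dx=+4,dy=+16->C; (6,7):dx=-2,dy=-3->C
  (6,8):dx=-1,dy=-5->C; (6,9):dx=-7,dy=-11->C; (6,10):dx=+1,dy=+3->C; (7,8):dx=+1,dy=-2->D
  (7,9):dx=-5,dy=-8->C; (7,10):dx=+3,dy=+6->C; (8,9):dx=-6,dy=-6->C; (8,10):dx=+2,dy=+8->C
  (9,10):dx=+8,dy=+14->C
Step 2: C = 35, D = 10, total pairs = 45.
Step 3: tau = (C - D)/(n(n-1)/2) = (35 - 10)/45 = 0.555556.
Step 4: Exact two-sided p-value (enumerate n! = 3628800 permutations of y under H0): p = 0.028609.
Step 5: alpha = 0.1. reject H0.

tau_b = 0.5556 (C=35, D=10), p = 0.028609, reject H0.


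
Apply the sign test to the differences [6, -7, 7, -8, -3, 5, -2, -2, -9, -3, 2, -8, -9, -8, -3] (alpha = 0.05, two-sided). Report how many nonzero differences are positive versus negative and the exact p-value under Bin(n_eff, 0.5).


Step 1: Discard zero differences. Original n = 15; n_eff = number of nonzero differences = 15.
Nonzero differences (with sign): +6, -7, +7, -8, -3, +5, -2, -2, -9, -3, +2, -8, -9, -8, -3
Step 2: Count signs: positive = 4, negative = 11.
Step 3: Under H0: P(positive) = 0.5, so the number of positives S ~ Bin(15, 0.5).
Step 4: Two-sided exact p-value = sum of Bin(15,0.5) probabilities at or below the observed probability = 0.118469.
Step 5: alpha = 0.05. fail to reject H0.

n_eff = 15, pos = 4, neg = 11, p = 0.118469, fail to reject H0.


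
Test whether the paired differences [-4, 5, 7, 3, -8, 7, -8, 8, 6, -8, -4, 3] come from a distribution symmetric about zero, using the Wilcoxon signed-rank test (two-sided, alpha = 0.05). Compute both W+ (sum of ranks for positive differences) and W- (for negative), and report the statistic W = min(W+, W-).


Step 1: Drop any zero differences (none here) and take |d_i|.
|d| = [4, 5, 7, 3, 8, 7, 8, 8, 6, 8, 4, 3]
Step 2: Midrank |d_i| (ties get averaged ranks).
ranks: |4|->3.5, |5|->5, |7|->7.5, |3|->1.5, |8|->10.5, |7|->7.5, |8|->10.5, |8|->10.5, |6|->6, |8|->10.5, |4|->3.5, |3|->1.5
Step 3: Attach original signs; sum ranks with positive sign and with negative sign.
W+ = 5 + 7.5 + 1.5 + 7.5 + 10.5 + 6 + 1.5 = 39.5
W- = 3.5 + 10.5 + 10.5 + 10.5 + 3.5 = 38.5
(Check: W+ + W- = 78 should equal n(n+1)/2 = 78.)
Step 4: Test statistic W = min(W+, W-) = 38.5.
Step 5: Ties in |d|, so use the tie-corrected normal approximation.
        E[W] = n(n+1)/4 = 12*13/4 = 39.
        Tie groups: |d|=3 (t=2), |d|=4 (t=2), |d|=7 (t=2), |d|=8 (t=4); sum(t^3 - t) = 78.
        Var[W] = n(n+1)(2n+1)/24 - sum(t^3-t)/48 = 3900/24 - 78/48 = 160.875.
        z = (W - E[W]) / sqrt(Var[W]) = (38.5 - 39) / 12.6837 = -0.0394.
        Two-sided p = 2*Phi(z) = 0.968555.
Step 6: alpha = 0.05. fail to reject H0.

W+ = 39.5, W- = 38.5, W = min = 38.5, p = 0.968555, fail to reject H0.


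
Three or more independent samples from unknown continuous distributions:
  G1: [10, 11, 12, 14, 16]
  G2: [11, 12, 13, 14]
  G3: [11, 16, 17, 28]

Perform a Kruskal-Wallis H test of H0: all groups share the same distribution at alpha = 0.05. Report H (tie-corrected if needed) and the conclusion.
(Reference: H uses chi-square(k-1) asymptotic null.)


Step 1: Combine all N = 13 observations and assign midranks.
sorted (value, group, rank): (10,G1,1), (11,G1,3), (11,G2,3), (11,G3,3), (12,G1,5.5), (12,G2,5.5), (13,G2,7), (14,G1,8.5), (14,G2,8.5), (16,G1,10.5), (16,G3,10.5), (17,G3,12), (28,G3,13)
Step 2: Sum ranks within each group.
R_1 = 28.5 (n_1 = 5)
R_2 = 24 (n_2 = 4)
R_3 = 38.5 (n_3 = 4)
Step 3: H = 12/(N(N+1)) * sum(R_i^2/n_i) - 3(N+1)
     = 12/(13*14) * (28.5^2/5 + 24^2/4 + 38.5^2/4) - 3*14
     = 0.065934 * 677.013 - 42
     = 2.638187.
Step 4: Ties present; correction factor C = 1 - 42/(13^3 - 13) = 0.980769. Corrected H = 2.638187 / 0.980769 = 2.689916.
Step 5: Under H0, H ~ chi^2(2); p-value = 0.260551.
Step 6: alpha = 0.05. fail to reject H0.

H = 2.6899, df = 2, p = 0.260551, fail to reject H0.


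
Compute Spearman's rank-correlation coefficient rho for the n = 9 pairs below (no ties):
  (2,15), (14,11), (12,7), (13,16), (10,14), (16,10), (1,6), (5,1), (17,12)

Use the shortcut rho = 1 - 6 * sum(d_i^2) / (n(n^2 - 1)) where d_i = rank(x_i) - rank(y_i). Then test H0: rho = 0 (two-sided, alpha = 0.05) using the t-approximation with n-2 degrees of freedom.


Step 1: Rank x and y separately (midranks; no ties here).
rank(x): 2->2, 14->7, 12->5, 13->6, 10->4, 16->8, 1->1, 5->3, 17->9
rank(y): 15->8, 11->5, 7->3, 16->9, 14->7, 10->4, 6->2, 1->1, 12->6
Step 2: d_i = R_x(i) - R_y(i); compute d_i^2.
  (2-8)^2=36, (7-5)^2=4, (5-3)^2=4, (6-9)^2=9, (4-7)^2=9, (8-4)^2=16, (1-2)^2=1, (3-1)^2=4, (9-6)^2=9
sum(d^2) = 92.
Step 3: rho = 1 - 6*92 / (9*(9^2 - 1)) = 1 - 552/720 = 0.233333.
Step 4: Under H0, t = rho * sqrt((n-2)/(1-rho^2)) = 0.6349 ~ t(7).
Step 5: Two-sided p-value from the t-distribution with 7 df = 0.545699.
Step 6: alpha = 0.05. fail to reject H0.

rho = 0.2333, p = 0.545699, fail to reject H0 at alpha = 0.05.


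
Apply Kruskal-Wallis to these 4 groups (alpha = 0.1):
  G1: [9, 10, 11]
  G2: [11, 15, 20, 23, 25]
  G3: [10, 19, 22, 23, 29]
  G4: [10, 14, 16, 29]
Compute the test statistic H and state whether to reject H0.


Step 1: Combine all N = 17 observations and assign midranks.
sorted (value, group, rank): (9,G1,1), (10,G1,3), (10,G3,3), (10,G4,3), (11,G1,5.5), (11,G2,5.5), (14,G4,7), (15,G2,8), (16,G4,9), (19,G3,10), (20,G2,11), (22,G3,12), (23,G2,13.5), (23,G3,13.5), (25,G2,15), (29,G3,16.5), (29,G4,16.5)
Step 2: Sum ranks within each group.
R_1 = 9.5 (n_1 = 3)
R_2 = 53 (n_2 = 5)
R_3 = 55 (n_3 = 5)
R_4 = 35.5 (n_4 = 4)
Step 3: H = 12/(N(N+1)) * sum(R_i^2/n_i) - 3(N+1)
     = 12/(17*18) * (9.5^2/3 + 53^2/5 + 55^2/5 + 35.5^2/4) - 3*18
     = 0.039216 * 1511.95 - 54
     = 5.291993.
Step 4: Ties present; correction factor C = 1 - 42/(17^3 - 17) = 0.991422. Corrected H = 5.291993 / 0.991422 = 5.337783.
Step 5: Under H0, H ~ chi^2(3); p-value = 0.148669.
Step 6: alpha = 0.1. fail to reject H0.

H = 5.3378, df = 3, p = 0.148669, fail to reject H0.


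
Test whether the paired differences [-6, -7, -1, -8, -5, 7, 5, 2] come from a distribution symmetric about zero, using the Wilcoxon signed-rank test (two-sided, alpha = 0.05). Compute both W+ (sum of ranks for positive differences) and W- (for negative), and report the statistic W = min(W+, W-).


Step 1: Drop any zero differences (none here) and take |d_i|.
|d| = [6, 7, 1, 8, 5, 7, 5, 2]
Step 2: Midrank |d_i| (ties get averaged ranks).
ranks: |6|->5, |7|->6.5, |1|->1, |8|->8, |5|->3.5, |7|->6.5, |5|->3.5, |2|->2
Step 3: Attach original signs; sum ranks with positive sign and with negative sign.
W+ = 6.5 + 3.5 + 2 = 12
W- = 5 + 6.5 + 1 + 8 + 3.5 = 24
(Check: W+ + W- = 36 should equal n(n+1)/2 = 36.)
Step 4: Test statistic W = min(W+, W-) = 12.
Step 5: Ties in |d|, so use the tie-corrected normal approximation.
        E[W] = n(n+1)/4 = 8*9/4 = 18.
        Tie groups: |d|=5 (t=2), |d|=7 (t=2); sum(t^3 - t) = 12.
        Var[W] = n(n+1)(2n+1)/24 - sum(t^3-t)/48 = 1224/24 - 12/48 = 50.75.
        z = (W - E[W]) / sqrt(Var[W]) = (12 - 18) / 7.1239 = -0.8422.
        Two-sided p = 2*Phi(z) = 0.399656.
Step 6: alpha = 0.05. fail to reject H0.

W+ = 12, W- = 24, W = min = 12, p = 0.399656, fail to reject H0.


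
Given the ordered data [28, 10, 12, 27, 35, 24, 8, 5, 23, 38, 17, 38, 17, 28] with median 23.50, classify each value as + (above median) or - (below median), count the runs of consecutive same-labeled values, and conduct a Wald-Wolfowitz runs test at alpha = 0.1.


Step 1: Compute median = 23.50; label A = above, B = below.
Labels in order: ABBAAABBBABABA  (n_A = 7, n_B = 7)
Step 2: Count runs R = 9.
Step 3: Under H0 (random ordering), E[R] = 2*n_A*n_B/(n_A+n_B) + 1 = 2*7*7/14 + 1 = 8.0000.
        Var[R] = 2*n_A*n_B*(2*n_A*n_B - n_A - n_B) / ((n_A+n_B)^2 * (n_A+n_B-1)) = 8232/2548 = 3.2308.
        SD[R] = 1.7974.
Step 4: Continuity-corrected z = (R - 0.5 - E[R]) / SD[R] = (9 - 0.5 - 8.0000) / 1.7974 = 0.2782.
Step 5: Two-sided p-value via normal approximation = 2*(1 - Phi(|z|)) = 0.780879.
Step 6: alpha = 0.1. fail to reject H0.

R = 9, z = 0.2782, p = 0.780879, fail to reject H0.


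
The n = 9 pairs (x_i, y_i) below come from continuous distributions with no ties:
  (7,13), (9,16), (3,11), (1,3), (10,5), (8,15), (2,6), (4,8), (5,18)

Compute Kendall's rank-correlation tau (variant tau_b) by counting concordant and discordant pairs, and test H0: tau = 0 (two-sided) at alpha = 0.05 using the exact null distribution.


Step 1: Enumerate the 36 unordered pairs (i,j) with i<j and classify each by sign(x_j-x_i) * sign(y_j-y_i).
  (1,2):dx=+2,dy=+3->C; (1,3):dx=-4,dy=-2->C; (1,4):dx=-6,dy=-10->C; (1,5):dx=+3,dy=-8->D
  (1,6):dx=+1,dy=+2->C; (1,7):dx=-5,dy=-7->C; (1,8):dx=-3,dy=-5->C; (1,9):dx=-2,dy=+5->D
  (2,3):dx=-6,dy=-5->C; (2,4):dx=-8,dy=-13->C; (2,5):dx=+1,dy=-11->D; (2,6):dx=-1,dy=-1->C
  (2,7):dx=-7,dy=-10->C; (2,8):dx=-5,dy=-8->C; (2,9):dx=-4,dy=+2->D; (3,4):dx=-2,dy=-8->C
  (3,5):dx=+7,dy=-6->D; (3,6):dx=+5,dy=+4->C; (3,7):dx=-1,dy=-5->C; (3,8):dx=+1,dy=-3->D
  (3,9):dx=+2,dy=+7->C; (4,5):dx=+9,dy=+2->C; (4,6):dx=+7,dy=+12->C; (4,7):dx=+1,dy=+3->C
  (4,8):dx=+3,dy=+5->C; (4,9):dx=+4,dy=+15->C; (5,6):dx=-2,dy=+10->D; (5,7):dx=-8,dy=+1->D
  (5,8):dx=-6,dy=+3->D; (5,9):dx=-5,dy=+13->D; (6,7):dx=-6,dy=-9->C; (6,8):dx=-4,dy=-7->C
  (6,9):dx=-3,dy=+3->D; (7,8):dx=+2,dy=+2->C; (7,9):dx=+3,dy=+12->C; (8,9):dx=+1,dy=+10->C
Step 2: C = 25, D = 11, total pairs = 36.
Step 3: tau = (C - D)/(n(n-1)/2) = (25 - 11)/36 = 0.388889.
Step 4: Exact two-sided p-value (enumerate n! = 362880 permutations of y under H0): p = 0.180181.
Step 5: alpha = 0.05. fail to reject H0.

tau_b = 0.3889 (C=25, D=11), p = 0.180181, fail to reject H0.


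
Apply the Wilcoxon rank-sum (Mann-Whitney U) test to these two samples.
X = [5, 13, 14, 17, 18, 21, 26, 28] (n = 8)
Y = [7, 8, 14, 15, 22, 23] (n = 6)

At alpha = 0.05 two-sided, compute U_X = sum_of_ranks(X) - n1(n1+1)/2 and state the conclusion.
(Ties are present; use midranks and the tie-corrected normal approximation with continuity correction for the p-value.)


Step 1: Combine and sort all 14 observations; assign midranks.
sorted (value, group): (5,X), (7,Y), (8,Y), (13,X), (14,X), (14,Y), (15,Y), (17,X), (18,X), (21,X), (22,Y), (23,Y), (26,X), (28,X)
ranks: 5->1, 7->2, 8->3, 13->4, 14->5.5, 14->5.5, 15->7, 17->8, 18->9, 21->10, 22->11, 23->12, 26->13, 28->14
Step 2: Rank sum for X: R1 = 1 + 4 + 5.5 + 8 + 9 + 10 + 13 + 14 = 64.5.
Step 3: U_X = R1 - n1(n1+1)/2 = 64.5 - 8*9/2 = 64.5 - 36 = 28.5.
       U_Y = n1*n2 - U_X = 48 - 28.5 = 19.5.
Step 4: Ties are present, so use the tie-corrected normal approximation (with continuity correction) for the p-value.
Step 5: p-value = 0.605180; compare to alpha = 0.05. fail to reject H0.

U_X = 28.5, p = 0.605180, fail to reject H0 at alpha = 0.05.


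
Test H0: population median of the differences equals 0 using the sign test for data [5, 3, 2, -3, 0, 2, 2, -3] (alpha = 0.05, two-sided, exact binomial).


Step 1: Discard zero differences. Original n = 8; n_eff = number of nonzero differences = 7.
Nonzero differences (with sign): +5, +3, +2, -3, +2, +2, -3
Step 2: Count signs: positive = 5, negative = 2.
Step 3: Under H0: P(positive) = 0.5, so the number of positives S ~ Bin(7, 0.5).
Step 4: Two-sided exact p-value = sum of Bin(7,0.5) probabilities at or below the observed probability = 0.453125.
Step 5: alpha = 0.05. fail to reject H0.

n_eff = 7, pos = 5, neg = 2, p = 0.453125, fail to reject H0.


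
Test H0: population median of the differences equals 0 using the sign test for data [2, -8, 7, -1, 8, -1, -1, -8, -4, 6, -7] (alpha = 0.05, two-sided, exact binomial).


Step 1: Discard zero differences. Original n = 11; n_eff = number of nonzero differences = 11.
Nonzero differences (with sign): +2, -8, +7, -1, +8, -1, -1, -8, -4, +6, -7
Step 2: Count signs: positive = 4, negative = 7.
Step 3: Under H0: P(positive) = 0.5, so the number of positives S ~ Bin(11, 0.5).
Step 4: Two-sided exact p-value = sum of Bin(11,0.5) probabilities at or below the observed probability = 0.548828.
Step 5: alpha = 0.05. fail to reject H0.

n_eff = 11, pos = 4, neg = 7, p = 0.548828, fail to reject H0.


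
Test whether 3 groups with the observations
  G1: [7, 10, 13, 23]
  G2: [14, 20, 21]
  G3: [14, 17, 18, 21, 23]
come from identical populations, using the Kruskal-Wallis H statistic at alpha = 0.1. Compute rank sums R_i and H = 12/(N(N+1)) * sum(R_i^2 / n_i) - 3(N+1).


Step 1: Combine all N = 12 observations and assign midranks.
sorted (value, group, rank): (7,G1,1), (10,G1,2), (13,G1,3), (14,G2,4.5), (14,G3,4.5), (17,G3,6), (18,G3,7), (20,G2,8), (21,G2,9.5), (21,G3,9.5), (23,G1,11.5), (23,G3,11.5)
Step 2: Sum ranks within each group.
R_1 = 17.5 (n_1 = 4)
R_2 = 22 (n_2 = 3)
R_3 = 38.5 (n_3 = 5)
Step 3: H = 12/(N(N+1)) * sum(R_i^2/n_i) - 3(N+1)
     = 12/(12*13) * (17.5^2/4 + 22^2/3 + 38.5^2/5) - 3*13
     = 0.076923 * 534.346 - 39
     = 2.103526.
Step 4: Ties present; correction factor C = 1 - 18/(12^3 - 12) = 0.989510. Corrected H = 2.103526 / 0.989510 = 2.125824.
Step 5: Under H0, H ~ chi^2(2); p-value = 0.345448.
Step 6: alpha = 0.1. fail to reject H0.

H = 2.1258, df = 2, p = 0.345448, fail to reject H0.


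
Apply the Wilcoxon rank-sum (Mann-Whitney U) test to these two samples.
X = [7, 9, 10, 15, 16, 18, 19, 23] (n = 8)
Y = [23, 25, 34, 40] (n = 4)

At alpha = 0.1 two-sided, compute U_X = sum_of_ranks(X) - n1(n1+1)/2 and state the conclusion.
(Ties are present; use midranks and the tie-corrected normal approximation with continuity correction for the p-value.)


Step 1: Combine and sort all 12 observations; assign midranks.
sorted (value, group): (7,X), (9,X), (10,X), (15,X), (16,X), (18,X), (19,X), (23,X), (23,Y), (25,Y), (34,Y), (40,Y)
ranks: 7->1, 9->2, 10->3, 15->4, 16->5, 18->6, 19->7, 23->8.5, 23->8.5, 25->10, 34->11, 40->12
Step 2: Rank sum for X: R1 = 1 + 2 + 3 + 4 + 5 + 6 + 7 + 8.5 = 36.5.
Step 3: U_X = R1 - n1(n1+1)/2 = 36.5 - 8*9/2 = 36.5 - 36 = 0.5.
       U_Y = n1*n2 - U_X = 32 - 0.5 = 31.5.
Step 4: Ties are present, so use the tie-corrected normal approximation (with continuity correction) for the p-value.
Step 5: p-value = 0.010708; compare to alpha = 0.1. reject H0.

U_X = 0.5, p = 0.010708, reject H0 at alpha = 0.1.


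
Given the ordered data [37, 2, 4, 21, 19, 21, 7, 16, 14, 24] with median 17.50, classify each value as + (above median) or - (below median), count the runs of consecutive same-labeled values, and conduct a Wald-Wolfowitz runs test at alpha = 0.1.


Step 1: Compute median = 17.50; label A = above, B = below.
Labels in order: ABBAAABBBA  (n_A = 5, n_B = 5)
Step 2: Count runs R = 5.
Step 3: Under H0 (random ordering), E[R] = 2*n_A*n_B/(n_A+n_B) + 1 = 2*5*5/10 + 1 = 6.0000.
        Var[R] = 2*n_A*n_B*(2*n_A*n_B - n_A - n_B) / ((n_A+n_B)^2 * (n_A+n_B-1)) = 2000/900 = 2.2222.
        SD[R] = 1.4907.
Step 4: Continuity-corrected z = (R + 0.5 - E[R]) / SD[R] = (5 + 0.5 - 6.0000) / 1.4907 = -0.3354.
Step 5: Two-sided p-value via normal approximation = 2*(1 - Phi(|z|)) = 0.737316.
Step 6: alpha = 0.1. fail to reject H0.

R = 5, z = -0.3354, p = 0.737316, fail to reject H0.


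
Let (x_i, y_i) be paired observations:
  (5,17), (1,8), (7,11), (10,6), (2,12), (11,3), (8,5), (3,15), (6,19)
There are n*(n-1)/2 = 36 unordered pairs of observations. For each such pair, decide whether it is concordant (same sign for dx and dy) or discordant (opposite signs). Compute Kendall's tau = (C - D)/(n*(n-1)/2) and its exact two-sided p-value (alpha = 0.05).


Step 1: Enumerate the 36 unordered pairs (i,j) with i<j and classify each by sign(x_j-x_i) * sign(y_j-y_i).
  (1,2):dx=-4,dy=-9->C; (1,3):dx=+2,dy=-6->D; (1,4):dx=+5,dy=-11->D; (1,5):dx=-3,dy=-5->C
  (1,6):dx=+6,dy=-14->D; (1,7):dx=+3,dy=-12->D; (1,8):dx=-2,dy=-2->C; (1,9):dx=+1,dy=+2->C
  (2,3):dx=+6,dy=+3->C; (2,4):dx=+9,dy=-2->D; (2,5):dx=+1,dy=+4->C; (2,6):dx=+10,dy=-5->D
  (2,7):dx=+7,dy=-3->D; (2,8):dx=+2,dy=+7->C; (2,9):dx=+5,dy=+11->C; (3,4):dx=+3,dy=-5->D
  (3,5):dx=-5,dy=+1->D; (3,6):dx=+4,dy=-8->D; (3,7):dx=+1,dy=-6->D; (3,8):dx=-4,dy=+4->D
  (3,9):dx=-1,dy=+8->D; (4,5):dx=-8,dy=+6->D; (4,6):dx=+1,dy=-3->D; (4,7):dx=-2,dy=-1->C
  (4,8):dx=-7,dy=+9->D; (4,9):dx=-4,dy=+13->D; (5,6):dx=+9,dy=-9->D; (5,7):dx=+6,dy=-7->D
  (5,8):dx=+1,dy=+3->C; (5,9):dx=+4,dy=+7->C; (6,7):dx=-3,dy=+2->D; (6,8):dx=-8,dy=+12->D
  (6,9):dx=-5,dy=+16->D; (7,8):dx=-5,dy=+10->D; (7,9):dx=-2,dy=+14->D; (8,9):dx=+3,dy=+4->C
Step 2: C = 12, D = 24, total pairs = 36.
Step 3: tau = (C - D)/(n(n-1)/2) = (12 - 24)/36 = -0.333333.
Step 4: Exact two-sided p-value (enumerate n! = 362880 permutations of y under H0): p = 0.259518.
Step 5: alpha = 0.05. fail to reject H0.

tau_b = -0.3333 (C=12, D=24), p = 0.259518, fail to reject H0.


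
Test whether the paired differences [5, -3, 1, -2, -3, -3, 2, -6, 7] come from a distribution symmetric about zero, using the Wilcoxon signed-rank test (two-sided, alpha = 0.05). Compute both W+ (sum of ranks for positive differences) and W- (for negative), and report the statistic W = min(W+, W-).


Step 1: Drop any zero differences (none here) and take |d_i|.
|d| = [5, 3, 1, 2, 3, 3, 2, 6, 7]
Step 2: Midrank |d_i| (ties get averaged ranks).
ranks: |5|->7, |3|->5, |1|->1, |2|->2.5, |3|->5, |3|->5, |2|->2.5, |6|->8, |7|->9
Step 3: Attach original signs; sum ranks with positive sign and with negative sign.
W+ = 7 + 1 + 2.5 + 9 = 19.5
W- = 5 + 2.5 + 5 + 5 + 8 = 25.5
(Check: W+ + W- = 45 should equal n(n+1)/2 = 45.)
Step 4: Test statistic W = min(W+, W-) = 19.5.
Step 5: Ties in |d|, so use the tie-corrected normal approximation.
        E[W] = n(n+1)/4 = 9*10/4 = 22.5.
        Tie groups: |d|=2 (t=2), |d|=3 (t=3); sum(t^3 - t) = 30.
        Var[W] = n(n+1)(2n+1)/24 - sum(t^3-t)/48 = 1710/24 - 30/48 = 70.625.
        z = (W - E[W]) / sqrt(Var[W]) = (19.5 - 22.5) / 8.4039 = -0.3570.
        Two-sided p = 2*Phi(z) = 0.721108.
Step 6: alpha = 0.05. fail to reject H0.

W+ = 19.5, W- = 25.5, W = min = 19.5, p = 0.721108, fail to reject H0.


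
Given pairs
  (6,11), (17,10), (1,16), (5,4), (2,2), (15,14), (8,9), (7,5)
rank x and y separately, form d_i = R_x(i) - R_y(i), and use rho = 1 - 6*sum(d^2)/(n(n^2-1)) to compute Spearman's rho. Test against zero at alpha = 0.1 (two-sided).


Step 1: Rank x and y separately (midranks; no ties here).
rank(x): 6->4, 17->8, 1->1, 5->3, 2->2, 15->7, 8->6, 7->5
rank(y): 11->6, 10->5, 16->8, 4->2, 2->1, 14->7, 9->4, 5->3
Step 2: d_i = R_x(i) - R_y(i); compute d_i^2.
  (4-6)^2=4, (8-5)^2=9, (1-8)^2=49, (3-2)^2=1, (2-1)^2=1, (7-7)^2=0, (6-4)^2=4, (5-3)^2=4
sum(d^2) = 72.
Step 3: rho = 1 - 6*72 / (8*(8^2 - 1)) = 1 - 432/504 = 0.142857.
Step 4: Under H0, t = rho * sqrt((n-2)/(1-rho^2)) = 0.3536 ~ t(6).
Step 5: Two-sided p-value from the t-distribution with 6 df = 0.735765.
Step 6: alpha = 0.1. fail to reject H0.

rho = 0.1429, p = 0.735765, fail to reject H0 at alpha = 0.1.
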